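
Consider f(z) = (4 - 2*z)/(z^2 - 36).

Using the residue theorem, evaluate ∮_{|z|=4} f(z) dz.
By the residue theorem, ∮_C f(z) dz = 2πi · (sum of the residues of f at the poles inside |z| = 4).

The denominator factors as (z - 6)*(z + 6), so the singularities of f are simple poles at z = 6, z = -6.
  |6|² = 36 > 16 = 4², so this pole is outside the contour.
  |-6|² = 36 > 16 = 4², so this pole is outside the contour.

No pole lies inside the contour, so f is analytic on and inside C and the integral is 0 (Cauchy's theorem).

Final answer: 0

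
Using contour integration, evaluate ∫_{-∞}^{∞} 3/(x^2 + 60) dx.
Let f(z) = 3/(z^2 + 60). The denominator has no real zeros and deg Q - deg P = 2 ≥ 2, so the integral of f over the upper semicircle |z| = R tends to 0 as R → ∞. Closing the contour in the upper half-plane,
  ∫_{-∞}^{∞} f(x) dx = 2πi · Σ Res(f, z_k)  over the poles with Im z_k > 0.

Zeros of the denominator: z^2 + 60 = 0 gives z = ±2*sqrt(15)*I.
Upper half-plane: z = 2*sqrt(15)*I (simple).

Each pole is a simple zero of Q(z) = z^2 + 60, so Res(f, z₀) = P(z₀)/Q'(z₀) with P(z) = 3, Q'(z) = 2*z:
  Res(f, 2*sqrt(15)*I) = (3)/(4*sqrt(15)*I) = -sqrt(15)*I/20

∫_{-∞}^{∞} f(x) dx = 2πi · (-sqrt(15)*I/20) = sqrt(15)*pi/10

Final answer: sqrt(15)*pi/10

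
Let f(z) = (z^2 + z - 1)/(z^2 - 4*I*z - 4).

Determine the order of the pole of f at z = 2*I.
2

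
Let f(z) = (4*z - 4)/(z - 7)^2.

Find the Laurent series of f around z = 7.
Put w = z - (7), i.e. z = w + 7. The denominator is w^2, so it suffices to rewrite the numerator in powers of w.

P(z) = 4*z - 4
P(w + 7) = 24 + 4*w

Dividing each term by w^2:
  f = 24/w^2 + 4/w

Substituting back w = z - 7:
  f(z) = 24/(z - 7)^2 + 4/(z - 7)

The series is finite because the numerator is a polynomial; the negative powers form the principal part, and the coefficient of 1/(z - 7) gives Res(f, 7) = 4.

Final answer: 24/(z - 7)^2 + 4/(z - 7)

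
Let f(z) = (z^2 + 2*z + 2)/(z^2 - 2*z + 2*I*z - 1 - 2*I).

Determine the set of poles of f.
{-I, 2 - I}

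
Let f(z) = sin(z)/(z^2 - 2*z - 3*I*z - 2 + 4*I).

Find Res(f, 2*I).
Write f(z) = P(z)/Q(z) with P(z) = sin(z) and Q(z) = z^2 - 2*z - 3*I*z - 2 + 4*I.
The denominator factors as Q(z) = (z - 2*I)*(z - 2 - I), so z = 2*I is a simple zero of Q and P is analytic there; z = 2*I is therefore a simple pole and
  Res(f, z₀) = P(z₀)/Q'(z₀).

Q'(z) = 2*z - 2 - 3*I, so Q'(2*I) = -2 + I.
P(2*I) = I*sinh(2).

Res(f, 2*I) = (I*sinh(2))/(-2 + I) = (1/5 - 2*I/5)*sinh(2)

Final answer: (1/5 - 2*I/5)*sinh(2)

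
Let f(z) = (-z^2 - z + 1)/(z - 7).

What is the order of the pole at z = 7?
1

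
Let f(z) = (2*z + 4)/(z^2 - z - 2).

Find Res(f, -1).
Write f(z) = P(z)/Q(z) with P(z) = 2*z + 4 and Q(z) = z^2 - z - 2.
The denominator factors as Q(z) = (z + 1)*(z - 2), so z = -1 is a simple zero of Q and P is analytic there; z = -1 is therefore a simple pole and
  Res(f, z₀) = P(z₀)/Q'(z₀).

Q'(z) = 2*z - 1, so Q'(-1) = -3.
P(-1) = 2.

Res(f, -1) = (2)/(-3) = -2/3

Final answer: -2/3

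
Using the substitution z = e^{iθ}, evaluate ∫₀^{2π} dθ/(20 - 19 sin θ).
Call the integral J. The integrand is 2π-periodic and we integrate over a full period, so shifting θ does not change the value (θ → θ + π/2 turns sin θ into cos θ; θ → θ + π flips the sign of the trig term). Hence
  J = ∫₀^{2π} dθ/(20 + 19 cos θ).
Put z = e^{iθ}: then cos θ = (z + 1/z)/2, dθ = dz/(iz), and z runs once counterclockwise around |z| = 1:
  J = ∮_{|z|=1} 1/(20 + 19*(z + 1/z)/2) · dz/(iz) = (2/i) ∮_{|z|=1} dz/(19*z^2 + 40*z + 19).
The roots of 19*z^2 + 40*z + 19 are z = (-20 ± sqrt(20^2 - 19^2))/19, with sqrt(39) = sqrt(39); their product is 1, so only z₊ = -20/19 + sqrt(39)/19 lies inside the unit circle (z₋ = -20/19 - sqrt(39)/19 lies outside).
z₊ is a simple zero of q(z) = 19*z^2 + 40*z + 19, so Res(1/q, z₊) = 1/q'(z₊) with q'(z) = 38*z + 40; and q'(z₊) = 19*(z₊ - z₋) = 2*sqrt(39).
Therefore J = (2/i) · 2πi · 1/(2*sqrt(39)) = 2*pi/(sqrt(39)) = 2*sqrt(39)*pi/39

Final answer: 2*sqrt(39)*pi/39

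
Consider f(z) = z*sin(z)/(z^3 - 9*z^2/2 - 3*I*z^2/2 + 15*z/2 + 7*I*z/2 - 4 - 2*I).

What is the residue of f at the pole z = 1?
Write f(z) = P(z)/Q(z) with P(z) = z*sin(z) and Q(z) = z^3 - 9*z^2/2 - 3*I*z^2/2 + 15*z/2 + 7*I*z/2 - 4 - 2*I.
The denominator factors as Q(z) = (z - 1)*(z - 3/2 + I/2)*(z - 2 - 2*I), so z = 1 is a simple zero of Q and P is analytic there; z = 1 is therefore a simple pole and
  Res(f, z₀) = P(z₀)/Q'(z₀).

Q'(z) = 3*z^2 - 9*z - 3*I*z + 15/2 + 7*I/2, so Q'(1) = 3/2 + I/2.
P(1) = sin(1).

Res(f, 1) = (sin(1))/(3/2 + I/2) = (3/5 - I/5)*sin(1)

Final answer: (3/5 - I/5)*sin(1)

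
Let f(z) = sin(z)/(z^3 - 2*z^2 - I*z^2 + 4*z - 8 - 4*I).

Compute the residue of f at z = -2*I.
(-1/26 + 3*I/52)*sinh(2)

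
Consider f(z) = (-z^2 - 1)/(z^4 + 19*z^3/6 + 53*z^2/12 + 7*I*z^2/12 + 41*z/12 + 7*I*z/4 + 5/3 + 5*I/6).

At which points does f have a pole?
{-3/2 - I/2, -1 + I, -2/3 + I/2}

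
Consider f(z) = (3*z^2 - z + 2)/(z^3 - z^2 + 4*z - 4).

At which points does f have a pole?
The singularities of f are the zeros of the denominator. Factoring,
  z^3 - z^2 + 4*z - 4 = (z - 1)*(z + 2*I)*(z - 2*I)
so the candidates are z = 1, z = -2*I, z = 2*I.

Check the numerator P(z) = 3*z^2 - z + 2 at each one:
  P(1) = 4 ≠ 0, so z = 1 is a (simple) pole.
  P(-2*I) = -10 + 2*I ≠ 0, so z = -2*I is a (simple) pole.
  P(2*I) = -10 - 2*I ≠ 0, so z = 2*I is a (simple) pole.

Poles of f: {-2*I, 2*I, 1}

Final answer: {-2*I, 2*I, 1}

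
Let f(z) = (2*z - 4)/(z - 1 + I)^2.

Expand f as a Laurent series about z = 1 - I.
Put w = z - (1 - I), i.e. z = w + 1 - I. The denominator is w^2, so it suffices to rewrite the numerator in powers of w.

P(z) = 2*z - 4
P(w + 1 - I) = -2 - 2*I + 2*w

Dividing each term by w^2:
  f = (-2 - 2*I)/w^2 + 2/w

Substituting back w = z - 1 + I:
  f(z) = (-2 - 2*I)/(z - 1 + I)^2 + 2/(z - 1 + I)

The series is finite because the numerator is a polynomial; the negative powers form the principal part, and the coefficient of 1/(z - 1 + I) gives Res(f, 1 - I) = 2.

Final answer: (-2 - 2*I)/(z - 1 + I)^2 + 2/(z - 1 + I)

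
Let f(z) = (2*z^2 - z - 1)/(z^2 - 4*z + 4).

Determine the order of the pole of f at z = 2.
Factor the denominator:
  z^2 - 4*z + 4 = (z - 2)^2

The numerator P(z) = 2*z^2 - z - 1 has P(2) = 5 ≠ 0, so no factor of (z - 2) cancels.
Near z = 2 we can therefore write f(z) = g(z)/(z - 2)^2 with g analytic at 2 and g(2) ≠ 0 (g is just the numerator).

Hence z = 2 is a pole of order 2.

Final answer: 2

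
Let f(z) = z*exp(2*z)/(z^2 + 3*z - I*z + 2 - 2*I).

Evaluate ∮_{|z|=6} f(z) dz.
-2*pi*exp(-2 + 2*I) + pi*(2 + 2*I)*exp(-4)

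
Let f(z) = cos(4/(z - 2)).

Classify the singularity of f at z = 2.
essential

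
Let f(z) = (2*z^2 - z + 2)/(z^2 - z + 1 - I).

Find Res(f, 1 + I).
Write f(z) = P(z)/Q(z) with P(z) = 2*z^2 - z + 2 and Q(z) = z^2 - z + 1 - I.
The denominator factors as Q(z) = (z + I)*(z - 1 - I), so z = 1 + I is a simple zero of Q and P is analytic there; z = 1 + I is therefore a simple pole and
  Res(f, z₀) = P(z₀)/Q'(z₀).

Q'(z) = 2*z - 1, so Q'(1 + I) = 1 + 2*I.
P(1 + I) = 1 + 3*I.

Res(f, 1 + I) = (1 + 3*I)/(1 + 2*I) = 7/5 + I/5

Final answer: 7/5 + I/5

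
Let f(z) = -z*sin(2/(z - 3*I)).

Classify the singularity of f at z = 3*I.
Let u = z - 3*I. Then
  sin(2/u) = Σ_{k≥0} (-1)^k (2)^(2k+1)/((2k+1)!·u^(2k+1)) = 2/u - 4/(3*u^3) + 4/(15*u^5) + ...
which has infinitely many negative powers of u, so sin(2/(z - 3*I)) has an essential singularity at z = 3*I.
The extra factor z is a nonzero polynomial; if the product had at most a pole at z = 3*I, dividing by that polynomial would leave sin(2/(z - 3*I)) with at most a pole too — contradiction. (Equivalently, the product's Laurent series still has infinitely many negative powers.)
So the singularity is essential.

Final answer: essential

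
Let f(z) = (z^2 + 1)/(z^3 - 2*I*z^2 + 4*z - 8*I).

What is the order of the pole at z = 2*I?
Factor the denominator:
  z^3 - 2*I*z^2 + 4*z - 8*I = (z - 2*I)^2*(z + 2*I)

The numerator P(z) = z^2 + 1 has P(2*I) = -3 ≠ 0, so no factor of (z - 2*I) cancels.
Near z = 2*I we can therefore write f(z) = g(z)/(z - 2*I)^2 with g analytic at 2*I and g(2*I) ≠ 0 (g is the numerator divided by the remaining denominator factors).

Hence z = 2*I is a pole of order 2.

Final answer: 2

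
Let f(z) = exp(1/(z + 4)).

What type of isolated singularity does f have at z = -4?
essential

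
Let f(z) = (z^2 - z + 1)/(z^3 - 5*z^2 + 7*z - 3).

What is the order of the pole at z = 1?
2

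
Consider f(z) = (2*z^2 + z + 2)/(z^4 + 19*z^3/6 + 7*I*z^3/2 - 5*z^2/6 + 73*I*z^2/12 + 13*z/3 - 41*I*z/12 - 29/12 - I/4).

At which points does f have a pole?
{-3 - I, -2/3 - 3*I, I/2, 1/2}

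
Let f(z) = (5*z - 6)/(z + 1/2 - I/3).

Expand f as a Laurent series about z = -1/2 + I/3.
Put w = z - (-1/2 + I/3), i.e. z = w - 1/2 + I/3. The denominator is w, so it suffices to rewrite the numerator in powers of w.

P(z) = 5*z - 6
P(w - 1/2 + I/3) = -17/2 + 5*I/3 + 5*w

Dividing each term by w:
  f = (-17/2 + 5*I/3)/w + 5

Substituting back w = z + 1/2 - I/3:
  f(z) = (-17/2 + 5*I/3)/(z + 1/2 - I/3) + 5

The series is finite because the numerator is a polynomial; the negative powers form the principal part, and the coefficient of 1/(z + 1/2 - I/3) gives Res(f, -1/2 + I/3) = -17/2 + 5*I/3.

Final answer: (-17/2 + 5*I/3)/(z + 1/2 - I/3) + 5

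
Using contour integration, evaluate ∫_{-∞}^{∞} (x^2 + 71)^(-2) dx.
Let f(z) = (z^2 + 71)^(-2). The denominator has no real zeros and deg Q - deg P = 4 ≥ 2, so the integral of f over the upper semicircle |z| = R tends to 0 as R → ∞. Closing the contour in the upper half-plane,
  ∫_{-∞}^{∞} f(x) dx = 2πi · Σ Res(f, z_k)  over the poles with Im z_k > 0.

Zeros of the denominator: z^2 + 71 = 0 gives z = ±sqrt(71)*I.
Upper half-plane: z = sqrt(71)*I (a pole of order 2).

Write f(z) = g(z)/(z - sqrt(71)*I)^2 with g(z) = (z + sqrt(71)*I)^(-2). For a double pole, Res(f, z₀) = g'(z₀):
  g'(z) = -2/(z + sqrt(71)*I)^3
  Res(f, sqrt(71)*I) = g'(sqrt(71)*I) = -sqrt(71)*I/20164

∫_{-∞}^{∞} f(x) dx = 2πi · (-sqrt(71)*I/20164) = sqrt(71)*pi/10082

Final answer: sqrt(71)*pi/10082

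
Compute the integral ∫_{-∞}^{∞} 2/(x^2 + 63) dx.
2*sqrt(7)*pi/21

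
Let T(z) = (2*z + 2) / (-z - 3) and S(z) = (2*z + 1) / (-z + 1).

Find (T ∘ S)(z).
(T ∘ S)(z) = T(S(z)) = ((2)*S(z) + (2))/((-1)*S(z) + (-3)). Multiply numerator and denominator by -z + 1:
  numerator:   (2)*(2*z + 1) + (2)*(-z + 1) = 2*z + 4
  denominator: (-1)*(2*z + 1) + (-3)*(-z + 1) = z - 4
(T ∘ S)(z) = (2*z + 4)/(z - 4)

Final answer: (2*z + 4)/(z - 4)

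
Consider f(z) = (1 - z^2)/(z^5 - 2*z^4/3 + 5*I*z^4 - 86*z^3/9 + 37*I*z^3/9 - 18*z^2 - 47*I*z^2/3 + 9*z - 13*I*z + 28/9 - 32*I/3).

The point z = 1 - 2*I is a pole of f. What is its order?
Factor the denominator:
  z^5 - 2*z^4/3 + 5*I*z^4 - 86*z^3/9 + 37*I*z^3/9 - 18*z^2 - 47*I*z^2/3 + 9*z - 13*I*z + 28/9 - 32*I/3 = (z - 1 + 2*I)^3*(z + 2 - 2*I/3)*(z + 1/3 - I/3)

The numerator P(z) = 1 - z^2 has P(1 - 2*I) = 4 + 4*I ≠ 0, so no factor of (z - 1 + 2*I) cancels.
Near z = 1 - 2*I we can therefore write f(z) = g(z)/(z - 1 + 2*I)^3 with g analytic at 1 - 2*I and g(1 - 2*I) ≠ 0 (g is the numerator divided by the remaining denominator factors).

Hence z = 1 - 2*I is a pole of order 3.

Final answer: 3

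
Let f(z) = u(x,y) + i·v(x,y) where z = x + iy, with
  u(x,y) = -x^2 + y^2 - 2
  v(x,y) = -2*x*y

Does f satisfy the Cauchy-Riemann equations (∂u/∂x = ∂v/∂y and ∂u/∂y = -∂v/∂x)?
∂u/∂x = -2*x
∂v/∂y = -2*x
∂u/∂y = 2*y
∂v/∂x = -2*y
∂u/∂x = ∂v/∂y and ∂u/∂y = -∂v/∂x hold identically; f is analytic.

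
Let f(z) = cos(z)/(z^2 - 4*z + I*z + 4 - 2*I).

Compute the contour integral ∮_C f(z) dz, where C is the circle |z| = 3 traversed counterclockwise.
By the residue theorem, ∮_C f(z) dz = 2πi · (sum of the residues of f at the poles inside |z| = 3).

The denominator factors as (z - 2 + I)*(z - 2), so the singularities of f are simple poles at z = 2 - I, z = 2.
  |2 - I|² = 5 < 9 = 3², so this pole is inside the contour.
  |2|² = 4 < 9 = 3², so this pole is inside the contour.

With P(z) = cos(z) and Q(z) = z^2 - 4*z + I*z + 4 - 2*I, each pole is simple, so Res(f, z₀) = P(z₀)/Q'(z₀) with Q'(z) = 2*z - 4 + I.
  Res(f, 2 - I) = P(2 - I)/Q'(2 - I) = (cos(2 - I))/(-I) = I*cos(2 - I)
  Res(f, 2) = P(2)/Q'(2) = (cos(2))/(I) = -I*cos(2)

Sum of residues inside C: I*cos(2 - I) - I*cos(2)
∮_C f(z) dz = 2πi · (I*cos(2 - I) - I*cos(2)) = 2*pi*cos(2) - 2*pi*cos(2 - I)

Final answer: 2*pi*cos(2) - 2*pi*cos(2 - I)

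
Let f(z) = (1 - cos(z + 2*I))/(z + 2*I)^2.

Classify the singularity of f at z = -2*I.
removable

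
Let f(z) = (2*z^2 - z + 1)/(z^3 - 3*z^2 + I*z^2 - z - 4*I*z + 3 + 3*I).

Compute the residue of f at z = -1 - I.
Write f(z) = P(z)/Q(z) with P(z) = 2*z^2 - z + 1 and Q(z) = z^3 - 3*z^2 + I*z^2 - z - 4*I*z + 3 + 3*I.
The denominator factors as Q(z) = (z - 3)*(z + 1 + I)*(z - 1), so z = -1 - I is a simple zero of Q and P is analytic there; z = -1 - I is therefore a simple pole and
  Res(f, z₀) = P(z₀)/Q'(z₀).

Q'(z) = 3*z^2 - 6*z + 2*I*z - 1 - 4*I, so Q'(-1 - I) = 7 + 6*I.
P(-1 - I) = 2 + 5*I.

Res(f, -1 - I) = (2 + 5*I)/(7 + 6*I) = 44/85 + 23*I/85

Final answer: 44/85 + 23*I/85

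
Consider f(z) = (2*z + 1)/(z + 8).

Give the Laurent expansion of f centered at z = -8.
-15/(z + 8) + 2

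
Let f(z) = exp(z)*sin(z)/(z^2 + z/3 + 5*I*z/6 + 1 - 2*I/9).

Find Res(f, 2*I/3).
Write f(z) = P(z)/Q(z) with P(z) = exp(z)*sin(z) and Q(z) = z^2 + z/3 + 5*I*z/6 + 1 - 2*I/9.
The denominator factors as Q(z) = (z - 2*I/3)*(z + 1/3 + 3*I/2), so z = 2*I/3 is a simple zero of Q and P is analytic there; z = 2*I/3 is therefore a simple pole and
  Res(f, z₀) = P(z₀)/Q'(z₀).

Q'(z) = 2*z + 1/3 + 5*I/6, so Q'(2*I/3) = 1/3 + 13*I/6.
P(2*I/3) = I*exp(2*I/3)*sinh(2/3).

Res(f, 2*I/3) = (I*exp(2*I/3)*sinh(2/3))/(1/3 + 13*I/6) = (78/173 + 12*I/173)*exp(2*I/3)*sinh(2/3)

Final answer: (78/173 + 12*I/173)*exp(2*I/3)*sinh(2/3)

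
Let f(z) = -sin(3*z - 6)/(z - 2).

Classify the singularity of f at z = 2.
Let u = z - 2. The argument of sin is 3*z - 6 = 3u, so
  f = -sin(3u)/u = -((3u) - (3u)^3/6 + ...)/u = -3 + (9/2)*u^2 - ...
The Laurent expansion about u = 0 has no negative powers; equivalently lim_{z→2} f(z) = -3 exists and is finite.
So the singularity is removable.

Final answer: removable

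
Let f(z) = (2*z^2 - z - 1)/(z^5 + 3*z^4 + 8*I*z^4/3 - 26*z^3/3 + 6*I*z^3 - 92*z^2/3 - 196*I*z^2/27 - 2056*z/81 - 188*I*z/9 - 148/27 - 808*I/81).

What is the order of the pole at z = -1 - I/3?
3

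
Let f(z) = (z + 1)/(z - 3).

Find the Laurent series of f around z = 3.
Put w = z - (3), i.e. z = w + 3. The denominator is w, so it suffices to rewrite the numerator in powers of w.

P(z) = z + 1
P(w + 3) = 4 + w

Dividing each term by w:
  f = 4/w + 1

Substituting back w = z - 3:
  f(z) = 4/(z - 3) + 1

The series is finite because the numerator is a polynomial; the negative powers form the principal part, and the coefficient of 1/(z - 3) gives Res(f, 3) = 4.

Final answer: 4/(z - 3) + 1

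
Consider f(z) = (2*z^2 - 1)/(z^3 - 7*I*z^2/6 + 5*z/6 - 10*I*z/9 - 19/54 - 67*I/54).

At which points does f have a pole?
The singularities of f are the zeros of the denominator. Factoring,
  z^3 - 7*I*z^2/6 + 5*z/6 - 10*I*z/9 - 19/54 - 67*I/54 = (z - 2/3 - 3*I/2)*(z + 1/3 + I)*(z + 1/3 - 2*I/3)
so the candidates are z = 2/3 + 3*I/2, z = -1/3 - I, z = -1/3 + 2*I/3.

Check the numerator P(z) = 2*z^2 - 1 at each one:
  P(2/3 + 3*I/2) = -83/18 + 4*I ≠ 0, so z = 2/3 + 3*I/2 is a (simple) pole.
  P(-1/3 - I) = -25/9 + 4*I/3 ≠ 0, so z = -1/3 - I is a (simple) pole.
  P(-1/3 + 2*I/3) = -5/3 - 8*I/9 ≠ 0, so z = -1/3 + 2*I/3 is a (simple) pole.

Poles of f: {-1/3 - I, -1/3 + 2*I/3, 2/3 + 3*I/2}

Final answer: {-1/3 - I, -1/3 + 2*I/3, 2/3 + 3*I/2}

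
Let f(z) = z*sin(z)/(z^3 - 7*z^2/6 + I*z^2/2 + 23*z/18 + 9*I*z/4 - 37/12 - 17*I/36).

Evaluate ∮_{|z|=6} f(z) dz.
By the residue theorem, ∮_C f(z) dz = 2πi · (sum of the residues of f at the poles inside |z| = 6).

The denominator factors as (z - 1/3 + I)*(z - 3/2 + I)*(z + 2/3 - 3*I/2), so the singularities of f are simple poles at z = 1/3 - I, z = 3/2 - I, z = -2/3 + 3*I/2.
  |1/3 - I|² = 10/9 < 36 = 6², so this pole is inside the contour.
  |3/2 - I|² = 13/4 < 36 = 6², so this pole is inside the contour.
  |-2/3 + 3*I/2|² = 97/36 < 36 = 6², so this pole is inside the contour.

With P(z) = z*sin(z) and Q(z) = z^3 - 7*z^2/6 + I*z^2/2 + 23*z/18 + 9*I*z/4 - 37/12 - 17*I/36, each pole is simple, so Res(f, z₀) = P(z₀)/Q'(z₀) with Q'(z) = 3*z^2 - 7*z/3 + I*z + 23/18 + 9*I/4.
  Res(f, 1/3 - I) = P(1/3 - I)/Q'(1/3 - I) = ((1/3 - I)*sin(1/3 - I))/(-7/6 + 35*I/12) = (-68/203 + 4*I/203)*sin(1/3 - I)
  Res(f, 3/2 - I) = P(3/2 - I)/Q'(3/2 - I) = ((3/2 - I)*sin(3/2 - I))/(91/36 - 35*I/12) = (621/1379 + 171*I/1379)*sin(3/2 - I)
  Res(f, -2/3 + 3*I/2) = P(-2/3 + 3*I/2)/Q'(-2/3 + 3*I/2) = ((2/3 - 3*I/2)*sin(2/3 - 3*I/2))/(-49/12 - 95*I/12) = (659/5713 + 821*I/5713)*sin(2/3 - 3*I/2)

Sum of residues inside C: (659/5713 + 821*I/5713)*sin(2/3 - 3*I/2) + (621/1379 + 171*I/1379)*sin(3/2 - I) + (-68/203 + 4*I/203)*sin(1/3 - I)
∮_C f(z) dz = 2πi · ((659/5713 + 821*I/5713)*sin(2/3 - 3*I/2) + (621/1379 + 171*I/1379)*sin(3/2 - I) + (-68/203 + 4*I/203)*sin(1/3 - I)) = pi*(-8/203 - 136*I/203)*sin(1/3 - I) + pi*(-1642/5713 + 1318*I/5713)*sin(2/3 - 3*I/2) + pi*(-342/1379 + 1242*I/1379)*sin(3/2 - I)

Final answer: pi*(-8/203 - 136*I/203)*sin(1/3 - I) + pi*(-1642/5713 + 1318*I/5713)*sin(2/3 - 3*I/2) + pi*(-342/1379 + 1242*I/1379)*sin(3/2 - I)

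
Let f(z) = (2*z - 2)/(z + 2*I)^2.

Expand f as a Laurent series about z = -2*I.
(-2 - 4*I)/(z + 2*I)^2 + 2/(z + 2*I)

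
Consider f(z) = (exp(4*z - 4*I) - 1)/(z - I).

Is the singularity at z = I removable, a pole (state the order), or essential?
Let u = z - I. The exponent is 4*z - 4*I = 4u, so
  f = (e^(4u) - 1)/u = ((4u) + (4u)^2/2 + (4u)^3/6 + ...)/u = 4 + (8)*u + (32/3)*u^2 + ...
The Laurent expansion about u = 0 has no negative powers; equivalently lim_{z→I} f(z) = 4 exists and is finite.
So the singularity is removable.

Final answer: removable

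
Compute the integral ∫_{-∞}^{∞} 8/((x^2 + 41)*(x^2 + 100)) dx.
Let f(z) = 8/((z^2 + 41)*(z^2 + 100)). The denominator has no real zeros and deg Q - deg P = 4 ≥ 2, so the integral of f over the upper semicircle |z| = R tends to 0 as R → ∞. Closing the contour in the upper half-plane,
  ∫_{-∞}^{∞} f(x) dx = 2πi · Σ Res(f, z_k)  over the poles with Im z_k > 0.

Zeros of the denominator: z^2 + 100 = 0 gives z = ±10*I; z^2 + 41 = 0 gives z = ±sqrt(41)*I.
Upper half-plane: z = 10*I, z = sqrt(41)*I (simple).

Each pole is a simple zero of Q(z) = z^4 + 141*z^2 + 4100, so Res(f, z₀) = P(z₀)/Q'(z₀) with P(z) = 8, Q'(z) = 4*z^3 + 282*z:
  Res(f, 10*I) = (8)/(-1180*I) = 2*I/295
  Res(f, sqrt(41)*I) = (8)/(118*sqrt(41)*I) = -4*sqrt(41)*I/2419

Sum of residues: 2*I*(41 - 10*sqrt(41))/12095
∫_{-∞}^{∞} f(x) dx = 2πi · (2*I*(41 - 10*sqrt(41))/12095) = 4*pi*(-41 + 10*sqrt(41))/12095

Final answer: 4*pi*(-41 + 10*sqrt(41))/12095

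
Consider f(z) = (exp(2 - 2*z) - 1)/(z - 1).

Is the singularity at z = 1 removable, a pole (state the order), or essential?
removable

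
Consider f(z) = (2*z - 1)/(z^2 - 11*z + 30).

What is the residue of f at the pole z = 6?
Write f(z) = P(z)/Q(z) with P(z) = 2*z - 1 and Q(z) = z^2 - 11*z + 30.
The denominator factors as Q(z) = (z - 6)*(z - 5), so z = 6 is a simple zero of Q and P is analytic there; z = 6 is therefore a simple pole and
  Res(f, z₀) = P(z₀)/Q'(z₀).

Q'(z) = 2*z - 11, so Q'(6) = 1.
P(6) = 11.

Res(f, 6) = (11)/(1) = 11

Final answer: 11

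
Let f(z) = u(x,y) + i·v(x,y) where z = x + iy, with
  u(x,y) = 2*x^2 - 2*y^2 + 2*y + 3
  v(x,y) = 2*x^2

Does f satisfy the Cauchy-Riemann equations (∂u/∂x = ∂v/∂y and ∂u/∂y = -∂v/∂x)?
∂u/∂x = 4*x
∂v/∂y = 0
∂u/∂y = 2 - 4*y
∂v/∂x = 4*x
∂u/∂x ≠ ∂v/∂y and ∂u/∂y ≠ -∂v/∂x; the Cauchy-Riemann equations are not satisfied, so f is not analytic.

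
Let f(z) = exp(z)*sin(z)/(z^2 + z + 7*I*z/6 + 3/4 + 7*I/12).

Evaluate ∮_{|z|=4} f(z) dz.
By the residue theorem, ∮_C f(z) dz = 2πi · (sum of the residues of f at the poles inside |z| = 4).

The denominator factors as (z + 1/2 + 3*I/2)*(z + 1/2 - I/3), so the singularities of f are simple poles at z = -1/2 - 3*I/2, z = -1/2 + I/3.
  |-1/2 - 3*I/2|² = 5/2 < 16 = 4², so this pole is inside the contour.
  |-1/2 + I/3|² = 13/36 < 16 = 4², so this pole is inside the contour.

With P(z) = exp(z)*sin(z) and Q(z) = z^2 + z + 7*I*z/6 + 3/4 + 7*I/12, each pole is simple, so Res(f, z₀) = P(z₀)/Q'(z₀) with Q'(z) = 2*z + 1 + 7*I/6.
  Res(f, -1/2 - 3*I/2) = P(-1/2 - 3*I/2)/Q'(-1/2 - 3*I/2) = (-exp(-1/2 - 3*I/2)*sin(1/2 + 3*I/2))/(-11*I/6) = -6*I*exp(-1/2 - 3*I/2)*sin(1/2 + 3*I/2)/11
  Res(f, -1/2 + I/3) = P(-1/2 + I/3)/Q'(-1/2 + I/3) = (-exp(-1/2 + I/3)*sin(1/2 - I/3))/(11*I/6) = 6*I*exp(-1/2 + I/3)*sin(1/2 - I/3)/11

Sum of residues inside C: -6*I*exp(-1/2 - 3*I/2)*sin(1/2 + 3*I/2)/11 + 6*I*exp(-1/2 + I/3)*sin(1/2 - I/3)/11
∮_C f(z) dz = 2πi · (-6*I*exp(-1/2 - 3*I/2)*sin(1/2 + 3*I/2)/11 + 6*I*exp(-1/2 + I/3)*sin(1/2 - I/3)/11) = 12*pi*exp(-1/2 - 3*I/2)*sin(1/2 + 3*I/2)/11 - 12*pi*exp(-1/2 + I/3)*sin(1/2 - I/3)/11

Final answer: 12*pi*exp(-1/2 - 3*I/2)*sin(1/2 + 3*I/2)/11 - 12*pi*exp(-1/2 + I/3)*sin(1/2 - I/3)/11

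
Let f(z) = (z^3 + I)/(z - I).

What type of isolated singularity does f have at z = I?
removable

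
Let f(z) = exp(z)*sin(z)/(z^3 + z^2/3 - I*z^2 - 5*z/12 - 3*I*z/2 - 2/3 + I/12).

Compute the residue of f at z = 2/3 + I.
Write f(z) = P(z)/Q(z) with P(z) = exp(z)*sin(z) and Q(z) = z^3 + z^2/3 - I*z^2 - 5*z/12 - 3*I*z/2 - 2/3 + I/12.
The denominator factors as Q(z) = (z - 2/3 - I)*(z - I/2)*(z + 1 + I/2), so z = 2/3 + I is a simple zero of Q and P is analytic there; z = 2/3 + I is therefore a simple pole and
  Res(f, z₀) = P(z₀)/Q'(z₀).

Q'(z) = 3*z^2 + 2*z/3 - 2*I*z - 5/12 - 3*I/2, so Q'(2/3 + I) = 13/36 + 11*I/6.
P(2/3 + I) = exp(2/3 + I)*sin(2/3 + I).

Res(f, 2/3 + I) = (exp(2/3 + I)*sin(2/3 + I))/(13/36 + 11*I/6) = (468/4525 - 2376*I/4525)*exp(2/3 + I)*sin(2/3 + I)

Final answer: (468/4525 - 2376*I/4525)*exp(2/3 + I)*sin(2/3 + I)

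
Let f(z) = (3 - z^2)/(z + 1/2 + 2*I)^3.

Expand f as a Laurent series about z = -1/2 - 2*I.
Put w = z - (-1/2 - 2*I), i.e. z = w - 1/2 - 2*I. The denominator is w^3, so it suffices to rewrite the numerator in powers of w.

P(z) = 3 - z^2
P(w - 1/2 - 2*I) = 27/4 - 2*I + (1 + 4*I)*w - w^2

Dividing each term by w^3:
  f = (27/4 - 2*I)/w^3 + (1 + 4*I)/w^2 - 1/w

Substituting back w = z + 1/2 + 2*I:
  f(z) = (27/4 - 2*I)/(z + 1/2 + 2*I)^3 + (1 + 4*I)/(z + 1/2 + 2*I)^2 - 1/(z + 1/2 + 2*I)

The series is finite because the numerator is a polynomial; the negative powers form the principal part, and the coefficient of 1/(z + 1/2 + 2*I) gives Res(f, -1/2 - 2*I) = -1.

Final answer: (27/4 - 2*I)/(z + 1/2 + 2*I)^3 + (1 + 4*I)/(z + 1/2 + 2*I)^2 - 1/(z + 1/2 + 2*I)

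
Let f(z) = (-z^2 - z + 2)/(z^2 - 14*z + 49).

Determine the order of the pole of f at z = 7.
Factor the denominator:
  z^2 - 14*z + 49 = (z - 7)^2

The numerator P(z) = -z^2 - z + 2 has P(7) = -54 ≠ 0, so no factor of (z - 7) cancels.
Near z = 7 we can therefore write f(z) = g(z)/(z - 7)^2 with g analytic at 7 and g(7) ≠ 0 (g is just the numerator).

Hence z = 7 is a pole of order 2.

Final answer: 2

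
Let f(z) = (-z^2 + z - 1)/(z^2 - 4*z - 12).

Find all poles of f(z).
The singularities of f are the zeros of the denominator. Factoring,
  z^2 - 4*z - 12 = (z - 6)*(z + 2)
so the candidates are z = 6, z = -2.

Check the numerator P(z) = -z^2 + z - 1 at each one:
  P(6) = -31 ≠ 0, so z = 6 is a (simple) pole.
  P(-2) = -7 ≠ 0, so z = -2 is a (simple) pole.

Poles of f: {-2, 6}

Final answer: {-2, 6}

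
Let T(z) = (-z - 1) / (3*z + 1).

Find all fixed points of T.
T(z) = z means -z - 1 = z*(3*z + 1), i.e.
  3*z^2 + 2*z + 1 = 0.
Discriminant: (2)^2 - 4*(3)*(1) = -8, so the roots are complex conjugates.
  z = (-2 ± I*sqrt(8))/(2*(3))
Fixed points: {-1/3 - sqrt(2)*I/3, -1/3 + sqrt(2)*I/3}

Final answer: {-1/3 - sqrt(2)*I/3, -1/3 + sqrt(2)*I/3}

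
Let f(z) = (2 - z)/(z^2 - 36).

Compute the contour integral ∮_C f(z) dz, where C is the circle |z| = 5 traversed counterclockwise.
0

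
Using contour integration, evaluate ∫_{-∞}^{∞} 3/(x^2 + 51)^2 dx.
Let f(z) = 3/(z^2 + 51)^2. The denominator has no real zeros and deg Q - deg P = 4 ≥ 2, so the integral of f over the upper semicircle |z| = R tends to 0 as R → ∞. Closing the contour in the upper half-plane,
  ∫_{-∞}^{∞} f(x) dx = 2πi · Σ Res(f, z_k)  over the poles with Im z_k > 0.

Zeros of the denominator: z^2 + 51 = 0 gives z = ±sqrt(51)*I.
Upper half-plane: z = sqrt(51)*I (a pole of order 2).

Write f(z) = g(z)/(z - sqrt(51)*I)^2 with g(z) = 3/(z + sqrt(51)*I)^2. For a double pole, Res(f, z₀) = g'(z₀):
  g'(z) = -6/(z + sqrt(51)*I)^3
  Res(f, sqrt(51)*I) = g'(sqrt(51)*I) = -sqrt(51)*I/3468

∫_{-∞}^{∞} f(x) dx = 2πi · (-sqrt(51)*I/3468) = sqrt(51)*pi/1734

Final answer: sqrt(51)*pi/1734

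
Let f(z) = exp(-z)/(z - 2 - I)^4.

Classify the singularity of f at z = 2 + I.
Write f(z) = g(z)/(z - 2 - I)^4 with g(z) = exp(-z).
g is entire and g(2 + I) = exp(-2 - I) ≠ 0, so no factor of (z - 2 - I) cancels: the Laurent expansion of f about z = 2 + I starts at the power -4, i.e. lim_{z→z₀} (z - z₀)^4 f(z) = exp(-2 - I) is finite and nonzero.
So z = 2 + I is a pole of order 4.

Final answer: pole of order 4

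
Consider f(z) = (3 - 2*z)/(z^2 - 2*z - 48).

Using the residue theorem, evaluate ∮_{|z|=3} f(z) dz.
By the residue theorem, ∮_C f(z) dz = 2πi · (sum of the residues of f at the poles inside |z| = 3).

The denominator factors as (z + 6)*(z - 8), so the singularities of f are simple poles at z = -6, z = 8.
  |-6|² = 36 > 9 = 3², so this pole is outside the contour.
  |8|² = 64 > 9 = 3², so this pole is outside the contour.

No pole lies inside the contour, so f is analytic on and inside C and the integral is 0 (Cauchy's theorem).

Final answer: 0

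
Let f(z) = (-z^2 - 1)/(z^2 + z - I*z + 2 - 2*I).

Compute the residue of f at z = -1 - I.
Write f(z) = P(z)/Q(z) with P(z) = -z^2 - 1 and Q(z) = z^2 + z - I*z + 2 - 2*I.
The denominator factors as Q(z) = (z - 2*I)*(z + 1 + I), so z = -1 - I is a simple zero of Q and P is analytic there; z = -1 - I is therefore a simple pole and
  Res(f, z₀) = P(z₀)/Q'(z₀).

Q'(z) = 2*z + 1 - I, so Q'(-1 - I) = -1 - 3*I.
P(-1 - I) = -1 - 2*I.

Res(f, -1 - I) = (-1 - 2*I)/(-1 - 3*I) = 7/10 - I/10

Final answer: 7/10 - I/10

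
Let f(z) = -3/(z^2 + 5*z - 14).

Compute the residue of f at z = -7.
Write f(z) = P(z)/Q(z) with P(z) = -3 and Q(z) = z^2 + 5*z - 14.
The denominator factors as Q(z) = (z - 2)*(z + 7), so z = -7 is a simple zero of Q and P is analytic there; z = -7 is therefore a simple pole and
  Res(f, z₀) = P(z₀)/Q'(z₀).

Q'(z) = 2*z + 5, so Q'(-7) = -9.
P(-7) = -3.

Res(f, -7) = (-3)/(-9) = 1/3

Final answer: 1/3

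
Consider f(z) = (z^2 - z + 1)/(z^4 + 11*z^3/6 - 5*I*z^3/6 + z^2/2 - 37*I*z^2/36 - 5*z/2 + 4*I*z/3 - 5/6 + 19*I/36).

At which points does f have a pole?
The singularities of f are the zeros of the denominator. Factoring,
  z^4 + 11*z^3/6 - 5*I*z^3/6 + z^2/2 - 37*I*z^2/36 - 5*z/2 + 4*I*z/3 - 5/6 + 19*I/36 = (z + 1/3)*(z + 3/2 + 2*I/3)*(z - 1)*(z + 1 - 3*I/2)
so the candidates are z = -1/3, z = -3/2 - 2*I/3, z = 1, z = -1 + 3*I/2.

Check the numerator P(z) = z^2 - z + 1 at each one:
  P(-1/3) = 13/9 ≠ 0, so z = -1/3 is a (simple) pole.
  P(-3/2 - 2*I/3) = 155/36 + 8*I/3 ≠ 0, so z = -3/2 - 2*I/3 is a (simple) pole.
  P(1) = 1 ≠ 0, so z = 1 is a (simple) pole.
  P(-1 + 3*I/2) = 3/4 - 9*I/2 ≠ 0, so z = -1 + 3*I/2 is a (simple) pole.

Poles of f: {-3/2 - 2*I/3, -1 + 3*I/2, -1/3, 1}

Final answer: {-3/2 - 2*I/3, -1 + 3*I/2, -1/3, 1}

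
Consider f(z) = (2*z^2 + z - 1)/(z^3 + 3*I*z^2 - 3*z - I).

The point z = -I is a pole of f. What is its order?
3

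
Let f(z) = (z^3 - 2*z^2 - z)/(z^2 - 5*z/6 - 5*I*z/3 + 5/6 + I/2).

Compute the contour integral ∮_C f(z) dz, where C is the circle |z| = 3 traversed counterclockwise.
pi*(19/9 - 67*I/6)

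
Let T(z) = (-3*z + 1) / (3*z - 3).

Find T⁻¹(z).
(3*z + 1)/(3*z + 3)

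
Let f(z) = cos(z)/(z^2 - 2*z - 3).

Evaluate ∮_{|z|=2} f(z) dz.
-I*pi*cos(1)/2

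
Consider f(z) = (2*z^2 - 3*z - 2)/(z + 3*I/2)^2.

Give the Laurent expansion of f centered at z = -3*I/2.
(-13/2 + 9*I/2)/(z + 3*I/2)^2 + (-3 - 6*I)/(z + 3*I/2) + 2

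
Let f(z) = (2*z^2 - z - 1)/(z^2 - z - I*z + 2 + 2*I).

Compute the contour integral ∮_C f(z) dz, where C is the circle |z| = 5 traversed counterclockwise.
By the residue theorem, ∮_C f(z) dz = 2πi · (sum of the residues of f at the poles inside |z| = 5).

The denominator factors as (z - 2*I)*(z - 1 + I), so the singularities of f are simple poles at z = 2*I, z = 1 - I.
  |2*I|² = 4 < 25 = 5², so this pole is inside the contour.
  |1 - I|² = 2 < 25 = 5², so this pole is inside the contour.

With P(z) = 2*z^2 - z - 1 and Q(z) = z^2 - z - I*z + 2 + 2*I, each pole is simple, so Res(f, z₀) = P(z₀)/Q'(z₀) with Q'(z) = 2*z - 1 - I.
  Res(f, 2*I) = P(2*I)/Q'(2*I) = (-9 - 2*I)/(-1 + 3*I) = 3/10 + 29*I/10
  Res(f, 1 - I) = P(1 - I)/Q'(1 - I) = (-2 - 3*I)/(1 - 3*I) = 7/10 - 9*I/10

Sum of residues inside C: 1 + 2*I
∮_C f(z) dz = 2πi · (1 + 2*I) = pi*(-4 + 2*I)

Final answer: pi*(-4 + 2*I)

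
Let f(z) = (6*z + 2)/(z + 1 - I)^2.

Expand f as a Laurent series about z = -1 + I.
(-4 + 6*I)/(z + 1 - I)^2 + 6/(z + 1 - I)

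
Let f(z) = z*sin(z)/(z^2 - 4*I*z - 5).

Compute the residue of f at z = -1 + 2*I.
Write f(z) = P(z)/Q(z) with P(z) = z*sin(z) and Q(z) = z^2 - 4*I*z - 5.
The denominator factors as Q(z) = (z - 1 - 2*I)*(z + 1 - 2*I), so z = -1 + 2*I is a simple zero of Q and P is analytic there; z = -1 + 2*I is therefore a simple pole and
  Res(f, z₀) = P(z₀)/Q'(z₀).

Q'(z) = 2*z - 4*I, so Q'(-1 + 2*I) = -2.
P(-1 + 2*I) = (1 - 2*I)*sin(1 - 2*I).

Res(f, -1 + 2*I) = ((1 - 2*I)*sin(1 - 2*I))/(-2) = (-1/2 + I)*sin(1 - 2*I)

Final answer: (-1/2 + I)*sin(1 - 2*I)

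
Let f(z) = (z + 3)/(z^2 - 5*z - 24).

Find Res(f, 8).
Write f(z) = P(z)/Q(z) with P(z) = z + 3 and Q(z) = z^2 - 5*z - 24.
The denominator factors as Q(z) = (z - 8)*(z + 3), so z = 8 is a simple zero of Q and P is analytic there; z = 8 is therefore a simple pole and
  Res(f, z₀) = P(z₀)/Q'(z₀).

Q'(z) = 2*z - 5, so Q'(8) = 11.
P(8) = 11.

Res(f, 8) = (11)/(11) = 1

Final answer: 1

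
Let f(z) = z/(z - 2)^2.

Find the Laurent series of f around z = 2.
Put w = z - (2), i.e. z = w + 2. The denominator is w^2, so it suffices to rewrite the numerator in powers of w.

P(z) = z
P(w + 2) = 2 + w

Dividing each term by w^2:
  f = 2/w^2 + 1/w

Substituting back w = z - 2:
  f(z) = 2/(z - 2)^2 + 1/(z - 2)

The series is finite because the numerator is a polynomial; the negative powers form the principal part, and the coefficient of 1/(z - 2) gives Res(f, 2) = 1.

Final answer: 2/(z - 2)^2 + 1/(z - 2)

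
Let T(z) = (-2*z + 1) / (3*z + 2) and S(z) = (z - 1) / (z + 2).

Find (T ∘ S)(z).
(T ∘ S)(z) = T(S(z)) = ((-2)*S(z) + (1))/((3)*S(z) + (2)). Multiply numerator and denominator by z + 2:
  numerator:   (-2)*(z - 1) + (1)*(z + 2) = -z + 4
  denominator: (3)*(z - 1) + (2)*(z + 2) = 5*z + 1
(T ∘ S)(z) = (-z + 4)/(5*z + 1)

Final answer: (-z + 4)/(5*z + 1)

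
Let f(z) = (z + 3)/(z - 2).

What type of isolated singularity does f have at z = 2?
Write f(z) = g(z)/(z - 2) with g(z) = z + 3.
g is entire and g(2) = 5 ≠ 0, so no factor of (z - 2) cancels: the Laurent expansion of f about z = 2 starts at the power -1, i.e. lim_{z→z₀} (z - z₀) f(z) = 5 is finite and nonzero.
So z = 2 is a pole of order 1.

Final answer: pole of order 1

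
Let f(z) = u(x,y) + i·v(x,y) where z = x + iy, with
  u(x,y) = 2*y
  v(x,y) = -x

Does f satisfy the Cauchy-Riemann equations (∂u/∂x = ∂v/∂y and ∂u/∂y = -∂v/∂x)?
∂u/∂x = 0
∂v/∂y = 0
∂u/∂y = 2
∂v/∂x = -1
∂u/∂y ≠ -∂v/∂x; the Cauchy-Riemann equations are not satisfied, so f is not analytic.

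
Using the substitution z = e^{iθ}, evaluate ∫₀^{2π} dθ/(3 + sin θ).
Call the integral J. The integrand is 2π-periodic and we integrate over a full period, so shifting θ does not change the value (θ → θ + π/2 turns sin θ into cos θ). Hence
  J = ∫₀^{2π} dθ/(3 + cos θ).
Put z = e^{iθ}: then cos θ = (z + 1/z)/2, dθ = dz/(iz), and z runs once counterclockwise around |z| = 1:
  J = ∮_{|z|=1} 1/(3 + (z + 1/z)/2) · dz/(iz) = (2/i) ∮_{|z|=1} dz/(z^2 + 6*z + 1).
The roots of z^2 + 6*z + 1 are z = (-3 ± sqrt(3^2 - 1^2)), with sqrt(8) = 2*sqrt(2); their product is 1, so only z₊ = -3 + 2*sqrt(2) lies inside the unit circle (z₋ = -3 - 2*sqrt(2) lies outside).
z₊ is a simple zero of q(z) = z^2 + 6*z + 1, so Res(1/q, z₊) = 1/q'(z₊) with q'(z) = 2*z + 6; and q'(z₊) = (z₊ - z₋) = 4*sqrt(2).
Therefore J = (2/i) · 2πi · 1/(4*sqrt(2)) = 2*pi/(2*sqrt(2)) = sqrt(2)*pi/2

Final answer: sqrt(2)*pi/2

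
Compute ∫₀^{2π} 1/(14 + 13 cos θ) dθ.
Let J = ∫₀^{2π} dθ/(14 + 13 cos θ).
Put z = e^{iθ}: then cos θ = (z + 1/z)/2, dθ = dz/(iz), and z runs once counterclockwise around |z| = 1:
  J = ∮_{|z|=1} 1/(14 + 13*(z + 1/z)/2) · dz/(iz) = (2/i) ∮_{|z|=1} dz/(13*z^2 + 28*z + 13).
The roots of 13*z^2 + 28*z + 13 are z = (-14 ± sqrt(14^2 - 13^2))/13, with sqrt(27) = 3*sqrt(3); their product is 1, so only z₊ = -14/13 + 3*sqrt(3)/13 lies inside the unit circle (z₋ = -14/13 - 3*sqrt(3)/13 lies outside).
z₊ is a simple zero of q(z) = 13*z^2 + 28*z + 13, so Res(1/q, z₊) = 1/q'(z₊) with q'(z) = 26*z + 28; and q'(z₊) = 13*(z₊ - z₋) = 6*sqrt(3).
Therefore J = (2/i) · 2πi · 1/(6*sqrt(3)) = 2*pi/(3*sqrt(3)) = 2*sqrt(3)*pi/9

Final answer: 2*sqrt(3)*pi/9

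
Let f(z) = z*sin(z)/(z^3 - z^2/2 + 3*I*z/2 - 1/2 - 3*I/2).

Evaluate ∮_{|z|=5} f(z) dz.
pi*(12/25 + 16*I/25)*sin(1) + pi*(-96/125 - 28*I/125)*sin(1/2 - I) + pi*(-36/125 + 52*I/125)*sin(1 - I)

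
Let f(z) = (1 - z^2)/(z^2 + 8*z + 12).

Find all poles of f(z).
The singularities of f are the zeros of the denominator. Factoring,
  z^2 + 8*z + 12 = (z + 6)*(z + 2)
so the candidates are z = -6, z = -2.

Check the numerator P(z) = 1 - z^2 at each one:
  P(-6) = -35 ≠ 0, so z = -6 is a (simple) pole.
  P(-2) = -3 ≠ 0, so z = -2 is a (simple) pole.

Poles of f: {-6, -2}

Final answer: {-6, -2}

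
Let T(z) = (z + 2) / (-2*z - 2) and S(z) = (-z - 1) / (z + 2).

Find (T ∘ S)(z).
(T ∘ S)(z) = T(S(z)) = ((1)*S(z) + (2))/((-2)*S(z) + (-2)). Multiply numerator and denominator by z + 2:
  numerator:   (1)*(-z - 1) + (2)*(z + 2) = z + 3
  denominator: (-2)*(-z - 1) + (-2)*(z + 2) = -2
(T ∘ S)(z) = (z + 3)/(-2) = (-z - 3)/2

Final answer: (-z - 3)/2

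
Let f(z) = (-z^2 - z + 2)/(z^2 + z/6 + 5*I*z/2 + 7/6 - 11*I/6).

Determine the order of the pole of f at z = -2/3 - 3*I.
Factor the denominator:
  z^2 + z/6 + 5*I*z/2 + 7/6 - 11*I/6 = (z + 2/3 + 3*I)*(z - 1/2 - I/2)

The numerator P(z) = -z^2 - z + 2 has P(-2/3 - 3*I) = 101/9 - I ≠ 0, so no factor of (z + 2/3 + 3*I) cancels.
Near z = -2/3 - 3*I we can therefore write f(z) = g(z)/(z + 2/3 + 3*I) with g analytic at -2/3 - 3*I and g(-2/3 - 3*I) ≠ 0 (g is the numerator divided by the remaining denominator factors).

Hence z = -2/3 - 3*I is a pole of order 1.

Final answer: 1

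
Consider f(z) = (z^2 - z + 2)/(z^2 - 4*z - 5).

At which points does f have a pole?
The singularities of f are the zeros of the denominator. Factoring,
  z^2 - 4*z - 5 = (z - 5)*(z + 1)
so the candidates are z = 5, z = -1.

Check the numerator P(z) = z^2 - z + 2 at each one:
  P(5) = 22 ≠ 0, so z = 5 is a (simple) pole.
  P(-1) = 4 ≠ 0, so z = -1 is a (simple) pole.

Poles of f: {-1, 5}

Final answer: {-1, 5}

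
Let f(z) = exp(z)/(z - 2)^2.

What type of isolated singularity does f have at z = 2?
Write f(z) = g(z)/(z - 2)^2 with g(z) = exp(z).
g is entire and g(2) = exp(2) ≠ 0, so no factor of (z - 2) cancels: the Laurent expansion of f about z = 2 starts at the power -2, i.e. lim_{z→z₀} (z - z₀)^2 f(z) = exp(2) is finite and nonzero.
So z = 2 is a pole of order 2.

Final answer: pole of order 2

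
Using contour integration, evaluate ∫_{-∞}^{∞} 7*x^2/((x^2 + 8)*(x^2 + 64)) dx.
Let f(z) = 7*z^2/((z^2 + 8)*(z^2 + 64)). The denominator has no real zeros and deg Q - deg P = 2 ≥ 2, so the integral of f over the upper semicircle |z| = R tends to 0 as R → ∞. Closing the contour in the upper half-plane,
  ∫_{-∞}^{∞} f(x) dx = 2πi · Σ Res(f, z_k)  over the poles with Im z_k > 0.

Zeros of the denominator: z^2 + 64 = 0 gives z = ±8*I; z^2 + 8 = 0 gives z = ±2*sqrt(2)*I.
Upper half-plane: z = 8*I, z = 2*sqrt(2)*I (simple).

Each pole is a simple zero of Q(z) = z^4 + 72*z^2 + 512, so Res(f, z₀) = P(z₀)/Q'(z₀) with P(z) = 7*z^2, Q'(z) = 4*z^3 + 144*z:
  Res(f, 8*I) = (-448)/(-896*I) = -I/2
  Res(f, 2*sqrt(2)*I) = (-56)/(224*sqrt(2)*I) = sqrt(2)*I/8

Sum of residues: I*(-4 + sqrt(2))/8
∫_{-∞}^{∞} f(x) dx = 2πi · (I*(-4 + sqrt(2))/8) = pi*(4 - sqrt(2))/4

Final answer: pi*(4 - sqrt(2))/4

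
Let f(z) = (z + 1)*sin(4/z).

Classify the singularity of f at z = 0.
Let u = z. Then
  sin(4/u) = Σ_{k≥0} (-1)^k (4)^(2k+1)/((2k+1)!·u^(2k+1)) = 4/u - 32/(3*u^3) + 128/(15*u^5) + ...
which has infinitely many negative powers of u, so sin(4/z) has an essential singularity at z = 0.
The extra factor z + 1 is a nonzero polynomial; if the product had at most a pole at z = 0, dividing by that polynomial would leave sin(4/z) with at most a pole too — contradiction. (Equivalently, the product's Laurent series still has infinitely many negative powers.)
So the singularity is essential.

Final answer: essential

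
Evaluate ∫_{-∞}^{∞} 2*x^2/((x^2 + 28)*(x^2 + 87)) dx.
Let f(z) = 2*z^2/((z^2 + 28)*(z^2 + 87)). The denominator has no real zeros and deg Q - deg P = 2 ≥ 2, so the integral of f over the upper semicircle |z| = R tends to 0 as R → ∞. Closing the contour in the upper half-plane,
  ∫_{-∞}^{∞} f(x) dx = 2πi · Σ Res(f, z_k)  over the poles with Im z_k > 0.

Zeros of the denominator: z^2 + 87 = 0 gives z = ±sqrt(87)*I; z^2 + 28 = 0 gives z = ±2*sqrt(7)*I.
Upper half-plane: z = 2*sqrt(7)*I, z = sqrt(87)*I (simple).

Each pole is a simple zero of Q(z) = z^4 + 115*z^2 + 2436, so Res(f, z₀) = P(z₀)/Q'(z₀) with P(z) = 2*z^2, Q'(z) = 4*z^3 + 230*z:
  Res(f, 2*sqrt(7)*I) = (-56)/(236*sqrt(7)*I) = 2*sqrt(7)*I/59
  Res(f, sqrt(87)*I) = (-174)/(-118*sqrt(87)*I) = -sqrt(87)*I/59

Sum of residues: I*(-sqrt(87) + 2*sqrt(7))/59
∫_{-∞}^{∞} f(x) dx = 2πi · (I*(-sqrt(87) + 2*sqrt(7))/59) = 2*pi*(-2*sqrt(7) + sqrt(87))/59

Final answer: 2*pi*(-2*sqrt(7) + sqrt(87))/59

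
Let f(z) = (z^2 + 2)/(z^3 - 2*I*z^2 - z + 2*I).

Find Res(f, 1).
Write f(z) = P(z)/Q(z) with P(z) = z^2 + 2 and Q(z) = z^3 - 2*I*z^2 - z + 2*I.
The denominator factors as Q(z) = (z - 2*I)*(z - 1)*(z + 1), so z = 1 is a simple zero of Q and P is analytic there; z = 1 is therefore a simple pole and
  Res(f, z₀) = P(z₀)/Q'(z₀).

Q'(z) = 3*z^2 - 4*I*z - 1, so Q'(1) = 2 - 4*I.
P(1) = 3.

Res(f, 1) = (3)/(2 - 4*I) = 3/10 + 3*I/5

Final answer: 3/10 + 3*I/5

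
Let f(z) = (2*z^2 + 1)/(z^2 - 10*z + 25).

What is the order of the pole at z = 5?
Factor the denominator:
  z^2 - 10*z + 25 = (z - 5)^2

The numerator P(z) = 2*z^2 + 1 has P(5) = 51 ≠ 0, so no factor of (z - 5) cancels.
Near z = 5 we can therefore write f(z) = g(z)/(z - 5)^2 with g analytic at 5 and g(5) ≠ 0 (g is just the numerator).

Hence z = 5 is a pole of order 2.

Final answer: 2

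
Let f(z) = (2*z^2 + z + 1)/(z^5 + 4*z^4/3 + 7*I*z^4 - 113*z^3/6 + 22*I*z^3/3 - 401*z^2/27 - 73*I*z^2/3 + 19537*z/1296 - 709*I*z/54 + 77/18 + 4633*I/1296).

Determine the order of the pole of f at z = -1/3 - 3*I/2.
4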